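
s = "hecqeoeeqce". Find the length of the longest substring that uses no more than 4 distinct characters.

10

[h] 1 distinct, len 1
[h, e] 2 distinct, len 2
[h, e, c] 3 distinct, len 3
[h, e, c, q] 4 distinct, len 4
[h, e, c, q, e] 4 distinct, len 5
[e, c, q, e, o] 4 distinct, len 5
[e, c, q, e, o, e] 4 distinct, len 6
[e, c, q, e, o, e, e] 4 distinct, len 7
[e, c, q, e, o, e, e, q] 4 distinct, len 8
[e, c, q, e, o, e, e, q, c] 4 distinct, len 9
[e, c, q, e, o, e, e, q, c, e] 4 distinct, len 10
Longest length with ≤4 distinct: 10.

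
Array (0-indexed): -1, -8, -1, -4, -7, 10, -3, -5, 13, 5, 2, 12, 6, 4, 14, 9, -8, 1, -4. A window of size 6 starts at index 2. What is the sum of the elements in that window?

Elements at indices 2..7: -1, -4, -7, 10, -3, -5
sum(-1, -4, -7, 10, -3, -5) = -10

-10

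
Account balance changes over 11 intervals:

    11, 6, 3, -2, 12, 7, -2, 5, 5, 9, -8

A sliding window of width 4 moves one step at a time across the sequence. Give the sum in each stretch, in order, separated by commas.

11 6 3 -2 → sum 18
6 3 -2 12 → sum 19
3 -2 12 7 → sum 20
-2 12 7 -2 → sum 15
12 7 -2 5 → sum 22
7 -2 5 5 → sum 15
-2 5 5 9 → sum 17
5 5 9 -8 → sum 11

18, 19, 20, 15, 22, 15, 17, 11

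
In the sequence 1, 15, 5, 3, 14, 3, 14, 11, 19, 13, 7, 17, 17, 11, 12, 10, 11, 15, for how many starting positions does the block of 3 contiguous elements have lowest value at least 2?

15

1 15 5 → min 1
15 5 3 → min 3  ≥ 2 ✓
5 3 14 → min 3  ≥ 2 ✓
3 14 3 → min 3  ≥ 2 ✓
14 3 14 → min 3  ≥ 2 ✓
3 14 11 → min 3  ≥ 2 ✓
14 11 19 → min 11  ≥ 2 ✓
11 19 13 → min 11  ≥ 2 ✓
19 13 7 → min 7  ≥ 2 ✓
13 7 17 → min 7  ≥ 2 ✓
7 17 17 → min 7  ≥ 2 ✓
17 17 11 → min 11  ≥ 2 ✓
17 11 12 → min 11  ≥ 2 ✓
11 12 10 → min 10  ≥ 2 ✓
12 10 11 → min 10  ≥ 2 ✓
10 11 15 → min 10  ≥ 2 ✓
15 windows satisfy the condition.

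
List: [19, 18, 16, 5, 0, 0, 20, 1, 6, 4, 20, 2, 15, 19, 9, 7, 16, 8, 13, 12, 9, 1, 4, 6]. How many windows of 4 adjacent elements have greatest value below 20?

13

[19, 18, 16, 5] → max 19  < 20 ✓
[18, 16, 5, 0] → max 18  < 20 ✓
[16, 5, 0, 0] → max 16  < 20 ✓
[5, 0, 0, 20] → max 20
[0, 0, 20, 1] → max 20
[0, 20, 1, 6] → max 20
[20, 1, 6, 4] → max 20
[1, 6, 4, 20] → max 20
[6, 4, 20, 2] → max 20
[4, 20, 2, 15] → max 20
[20, 2, 15, 19] → max 20
[2, 15, 19, 9] → max 19  < 20 ✓
[15, 19, 9, 7] → max 19  < 20 ✓
[19, 9, 7, 16] → max 19  < 20 ✓
[9, 7, 16, 8] → max 16  < 20 ✓
[7, 16, 8, 13] → max 16  < 20 ✓
[16, 8, 13, 12] → max 16  < 20 ✓
[8, 13, 12, 9] → max 13  < 20 ✓
[13, 12, 9, 1] → max 13  < 20 ✓
[12, 9, 1, 4] → max 12  < 20 ✓
[9, 1, 4, 6] → max 9  < 20 ✓
13 windows satisfy the condition.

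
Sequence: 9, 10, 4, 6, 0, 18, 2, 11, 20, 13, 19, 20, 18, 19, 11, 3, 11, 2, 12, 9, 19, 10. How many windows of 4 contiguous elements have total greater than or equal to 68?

4

9 10 4 6 → sum 29
10 4 6 0 → sum 20
4 6 0 18 → sum 28
6 0 18 2 → sum 26
0 18 2 11 → sum 31
18 2 11 20 → sum 51
2 11 20 13 → sum 46
11 20 13 19 → sum 63
20 13 19 20 → sum 72  ≥ 68 ✓
13 19 20 18 → sum 70  ≥ 68 ✓
19 20 18 19 → sum 76  ≥ 68 ✓
20 18 19 11 → sum 68  ≥ 68 ✓
18 19 11 3 → sum 51
19 11 3 11 → sum 44
11 3 11 2 → sum 27
3 11 2 12 → sum 28
11 2 12 9 → sum 34
2 12 9 19 → sum 42
12 9 19 10 → sum 50
4 windows satisfy the condition.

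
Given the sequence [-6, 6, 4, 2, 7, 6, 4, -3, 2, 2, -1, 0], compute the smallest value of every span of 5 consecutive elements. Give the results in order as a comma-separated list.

[-6, 6, 4, 2, 7] → min -6
[6, 4, 2, 7, 6] → min 2
[4, 2, 7, 6, 4] → min 2
[2, 7, 6, 4, -3] → min -3
[7, 6, 4, -3, 2] → min -3
[6, 4, -3, 2, 2] → min -3
[4, -3, 2, 2, -1] → min -3
[-3, 2, 2, -1, 0] → min -3

-6, 2, 2, -3, -3, -3, -3, -3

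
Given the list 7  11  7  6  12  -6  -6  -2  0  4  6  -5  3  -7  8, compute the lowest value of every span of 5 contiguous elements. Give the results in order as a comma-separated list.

6, -6, -6, -6, -6, -6, -6, -5, -5, -7, -7

Sliding a size-5 window across the 15 values:
(7, 11, 7, 6, 12) → min 6
(11, 7, 6, 12, -6) → min -6
(7, 6, 12, -6, -6) → min -6
(6, 12, -6, -6, -2) → min -6
(12, -6, -6, -2, 0) → min -6
(-6, -6, -2, 0, 4) → min -6
(-6, -2, 0, 4, 6) → min -6
(-2, 0, 4, 6, -5) → min -5
(0, 4, 6, -5, 3) → min -5
(4, 6, -5, 3, -7) → min -7
(6, -5, 3, -7, 8) → min -7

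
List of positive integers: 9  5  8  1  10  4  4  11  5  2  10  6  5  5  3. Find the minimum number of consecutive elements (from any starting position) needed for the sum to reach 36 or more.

6

Extend right; whenever the sum reaches 36, record the length and shrink from the left:
add 9: running sum 9 < 36
add 5: running sum 14 < 36
add 8: running sum 22 < 36
add 1: running sum 23 < 36
add 10: running sum 33 < 36
add 4: shortest ending here [9, 5, 8, 1, 10, 4] sum 37, len 6
add 4: shortest ending here [9, 5, 8, 1, 10, 4, 4] sum 41, len 7
add 11: shortest ending here [8, 1, 10, 4, 4, 11] sum 38, len 6
add 5: shortest ending here [8, 1, 10, 4, 4, 11, 5] sum 43, len 7
add 2: shortest ending here [10, 4, 4, 11, 5, 2] sum 36, len 6
add 10: shortest ending here [4, 4, 11, 5, 2, 10] sum 36, len 6
add 6: shortest ending here [4, 11, 5, 2, 10, 6] sum 38, len 6
add 5: shortest ending here [11, 5, 2, 10, 6, 5] sum 39, len 6
add 5: shortest ending here [11, 5, 2, 10, 6, 5, 5] sum 44, len 7
add 3: shortest ending here [5, 2, 10, 6, 5, 5, 3] sum 36, len 7
Shortest qualifying length: 6.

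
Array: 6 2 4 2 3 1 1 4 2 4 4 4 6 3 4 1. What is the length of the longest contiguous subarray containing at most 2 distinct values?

5

add 6: window [6] (1 distinct), len 1
add 2: window [6, 2] (2 distinct), len 2
add 4: window [2, 4] (2 distinct), len 2
add 2: window [2, 4, 2] (2 distinct), len 3
add 3: window [2, 3] (2 distinct), len 2
add 1: window [3, 1] (2 distinct), len 2
add 1: window [3, 1, 1] (2 distinct), len 3
add 4: window [1, 1, 4] (2 distinct), len 3
add 2: window [4, 2] (2 distinct), len 2
add 4: window [4, 2, 4] (2 distinct), len 3
add 4: window [4, 2, 4, 4] (2 distinct), len 4
add 4: window [4, 2, 4, 4, 4] (2 distinct), len 5
add 6: window [4, 4, 4, 6] (2 distinct), len 4
add 3: window [6, 3] (2 distinct), len 2
add 4: window [3, 4] (2 distinct), len 2
add 1: window [4, 1] (2 distinct), len 2
Longest length with ≤2 distinct: 5.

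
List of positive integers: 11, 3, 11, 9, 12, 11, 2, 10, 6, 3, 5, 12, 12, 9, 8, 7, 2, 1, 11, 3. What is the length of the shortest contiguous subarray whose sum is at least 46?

add 11: running sum 11 < 46
add 3: running sum 14 < 46
add 11: running sum 25 < 46
add 9: running sum 34 < 46
end 4: [11, 3, 11, 9, 12] sum 46, len 5
end 5: [3, 11, 9, 12, 11] sum 46, len 5
end 6: [3, 11, 9, 12, 11, 2] sum 48, len 6
end 7: [11, 9, 12, 11, 2, 10] sum 55, len 6
end 8: [9, 12, 11, 2, 10, 6] sum 50, len 6
end 9: [9, 12, 11, 2, 10, 6, 3] sum 53, len 7
end 10: [12, 11, 2, 10, 6, 3, 5] sum 49, len 7
end 11: [11, 2, 10, 6, 3, 5, 12] sum 49, len 7
end 12: [10, 6, 3, 5, 12, 12] sum 48, len 6
end 13: [6, 3, 5, 12, 12, 9] sum 47, len 6
end 14: [5, 12, 12, 9, 8] sum 46, len 5
end 15: [12, 12, 9, 8, 7] sum 48, len 5
end 16: [12, 12, 9, 8, 7, 2] sum 50, len 6
end 17: [12, 12, 9, 8, 7, 2, 1] sum 51, len 7
end 18: [12, 9, 8, 7, 2, 1, 11] sum 50, len 7
end 19: [12, 9, 8, 7, 2, 1, 11, 3] sum 53, len 8
Shortest qualifying length: 5.

5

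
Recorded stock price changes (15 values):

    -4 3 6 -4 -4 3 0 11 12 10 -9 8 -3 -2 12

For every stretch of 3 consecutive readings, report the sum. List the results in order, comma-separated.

5, 5, -2, -5, -1, 14, 23, 33, 13, 9, -4, 3, 7

Sliding a size-3 window across the 15 values:
(-4, 3, 6) → sum 5
(3, 6, -4) → sum 5
(6, -4, -4) → sum -2
(-4, -4, 3) → sum -5
(-4, 3, 0) → sum -1
(3, 0, 11) → sum 14
(0, 11, 12) → sum 23
(11, 12, 10) → sum 33
(12, 10, -9) → sum 13
(10, -9, 8) → sum 9
(-9, 8, -3) → sum -4
(8, -3, -2) → sum 3
(-3, -2, 12) → sum 7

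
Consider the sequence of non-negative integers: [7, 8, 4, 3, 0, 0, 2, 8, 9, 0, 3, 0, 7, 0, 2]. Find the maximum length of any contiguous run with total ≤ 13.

6

[7] sum 7 len 1
[8] sum 8 len 1
[8, 4] sum 12 len 2
[4, 3] sum 7 len 2
[4, 3, 0] sum 7 len 3
[4, 3, 0, 0] sum 7 len 4
[4, 3, 0, 0, 2] sum 9 len 5
[3, 0, 0, 2, 8] sum 13 len 5
[9] sum 9 len 1
[9, 0] sum 9 len 2
[9, 0, 3] sum 12 len 3
[9, 0, 3, 0] sum 12 len 4
[0, 3, 0, 7] sum 10 len 4
[0, 3, 0, 7, 0] sum 10 len 5
[0, 3, 0, 7, 0, 2] sum 12 len 6
Longest length seen: 6.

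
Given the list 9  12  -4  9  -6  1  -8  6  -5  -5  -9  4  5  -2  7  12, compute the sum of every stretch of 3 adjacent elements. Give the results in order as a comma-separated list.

9 12 -4 → sum 17
12 -4 9 → sum 17
-4 9 -6 → sum -1
9 -6 1 → sum 4
-6 1 -8 → sum -13
1 -8 6 → sum -1
-8 6 -5 → sum -7
6 -5 -5 → sum -4
-5 -5 -9 → sum -19
-5 -9 4 → sum -10
-9 4 5 → sum 0
4 5 -2 → sum 7
5 -2 7 → sum 10
-2 7 12 → sum 17

17, 17, -1, 4, -13, -1, -7, -4, -19, -10, 0, 7, 10, 17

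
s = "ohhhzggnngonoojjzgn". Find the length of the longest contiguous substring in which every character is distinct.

[o] len 1
[o, h] len 2
[h] len 1
[h] len 1
[h, z] len 2
[h, z, g] len 3
[g] len 1
[g, n] len 2
[n] len 1
[n, g] len 2
[n, g, o] len 3
[g, o, n] len 3
[n, o] len 2
[o] len 1
[o, j] len 2
[j] len 1
[j, z] len 2
[j, z, g] len 3
[j, z, g, n] len 4
Longest all-distinct length: 4.

4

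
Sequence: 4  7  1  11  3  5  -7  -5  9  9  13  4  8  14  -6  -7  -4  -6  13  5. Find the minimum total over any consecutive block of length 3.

Each size-3 window and its sum:
(4, 7, 1) → sum 12
(7, 1, 11) → sum 19
(1, 11, 3) → sum 15
(11, 3, 5) → sum 19
(3, 5, -7) → sum 1
(5, -7, -5) → sum -7
(-7, -5, 9) → sum -3
(-5, 9, 9) → sum 13
(9, 9, 13) → sum 31
(9, 13, 4) → sum 26
(13, 4, 8) → sum 25
(4, 8, 14) → sum 26
(8, 14, -6) → sum 16
(14, -6, -7) → sum 1
(-6, -7, -4) → sum -17
(-7, -4, -6) → sum -17
(-4, -6, 13) → sum 3
(-6, 13, 5) → sum 12
Minimum of these is -17.

-17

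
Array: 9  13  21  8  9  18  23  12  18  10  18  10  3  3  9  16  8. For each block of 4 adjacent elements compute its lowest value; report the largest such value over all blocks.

[9, 13, 21, 8] → min 8
[13, 21, 8, 9] → min 8
[21, 8, 9, 18] → min 8
[8, 9, 18, 23] → min 8
[9, 18, 23, 12] → min 9
[18, 23, 12, 18] → min 12
[23, 12, 18, 10] → min 10
[12, 18, 10, 18] → min 10
[18, 10, 18, 10] → min 10
[10, 18, 10, 3] → min 3
[18, 10, 3, 3] → min 3
[10, 3, 3, 9] → min 3
[3, 3, 9, 16] → min 3
[3, 9, 16, 8] → min 3
Largest of these is 12.

12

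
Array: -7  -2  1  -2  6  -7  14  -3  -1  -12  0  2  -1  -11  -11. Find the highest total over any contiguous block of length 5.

12

[-7, -2, 1, -2, 6] → sum -4
[-2, 1, -2, 6, -7] → sum -4
[1, -2, 6, -7, 14] → sum 12
[-2, 6, -7, 14, -3] → sum 8
[6, -7, 14, -3, -1] → sum 9
[-7, 14, -3, -1, -12] → sum -9
[14, -3, -1, -12, 0] → sum -2
[-3, -1, -12, 0, 2] → sum -14
[-1, -12, 0, 2, -1] → sum -12
[-12, 0, 2, -1, -11] → sum -22
[0, 2, -1, -11, -11] → sum -21
Highest of these is 12.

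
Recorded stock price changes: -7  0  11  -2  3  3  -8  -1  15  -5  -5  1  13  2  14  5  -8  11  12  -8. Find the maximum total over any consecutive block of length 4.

34

Each size-4 window and its sum:
[-7, 0, 11, -2] → sum 2
[0, 11, -2, 3] → sum 12
[11, -2, 3, 3] → sum 15
[-2, 3, 3, -8] → sum -4
[3, 3, -8, -1] → sum -3
[3, -8, -1, 15] → sum 9
[-8, -1, 15, -5] → sum 1
[-1, 15, -5, -5] → sum 4
[15, -5, -5, 1] → sum 6
[-5, -5, 1, 13] → sum 4
[-5, 1, 13, 2] → sum 11
[1, 13, 2, 14] → sum 30
[13, 2, 14, 5] → sum 34
[2, 14, 5, -8] → sum 13
[14, 5, -8, 11] → sum 22
[5, -8, 11, 12] → sum 20
[-8, 11, 12, -8] → sum 7
Maximum of these is 34.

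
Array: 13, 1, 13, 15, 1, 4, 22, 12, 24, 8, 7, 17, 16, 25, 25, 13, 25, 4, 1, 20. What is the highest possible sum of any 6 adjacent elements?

121

13 1 13 15 1 4 → sum 47
1 13 15 1 4 22 → sum 56
13 15 1 4 22 12 → sum 67
15 1 4 22 12 24 → sum 78
1 4 22 12 24 8 → sum 71
4 22 12 24 8 7 → sum 77
22 12 24 8 7 17 → sum 90
12 24 8 7 17 16 → sum 84
24 8 7 17 16 25 → sum 97
8 7 17 16 25 25 → sum 98
7 17 16 25 25 13 → sum 103
17 16 25 25 13 25 → sum 121
16 25 25 13 25 4 → sum 108
25 25 13 25 4 1 → sum 93
25 13 25 4 1 20 → sum 88
Highest of these is 121.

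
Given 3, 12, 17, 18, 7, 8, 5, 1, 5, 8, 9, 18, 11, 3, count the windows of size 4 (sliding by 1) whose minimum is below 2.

4

[3, 12, 17, 18] → min 3
[12, 17, 18, 7] → min 7
[17, 18, 7, 8] → min 7
[18, 7, 8, 5] → min 5
[7, 8, 5, 1] → min 1  < 2 ✓
[8, 5, 1, 5] → min 1  < 2 ✓
[5, 1, 5, 8] → min 1  < 2 ✓
[1, 5, 8, 9] → min 1  < 2 ✓
[5, 8, 9, 18] → min 5
[8, 9, 18, 11] → min 8
[9, 18, 11, 3] → min 3
4 windows satisfy the condition.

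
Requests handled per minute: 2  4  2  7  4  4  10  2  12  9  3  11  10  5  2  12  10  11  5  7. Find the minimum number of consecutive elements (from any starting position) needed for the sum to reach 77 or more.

10

add 2: running sum 2 < 77
add 4: running sum 6 < 77
add 2: running sum 8 < 77
add 7: running sum 15 < 77
add 4: running sum 19 < 77
add 4: running sum 23 < 77
add 10: running sum 33 < 77
add 2: running sum 35 < 77
add 12: running sum 47 < 77
add 9: running sum 56 < 77
add 3: running sum 59 < 77
add 11: running sum 70 < 77
add 10: shortest ending here [4, 2, 7, 4, 4, 10, 2, 12, 9, 3, 11, 10] sum 78, len 12
add 5: shortest ending here [7, 4, 4, 10, 2, 12, 9, 3, 11, 10, 5] sum 77, len 11
add 2: shortest ending here [7, 4, 4, 10, 2, 12, 9, 3, 11, 10, 5, 2] sum 79, len 12
add 12: shortest ending here [4, 10, 2, 12, 9, 3, 11, 10, 5, 2, 12] sum 80, len 11
add 10: shortest ending here [10, 2, 12, 9, 3, 11, 10, 5, 2, 12, 10] sum 86, len 11
add 11: shortest ending here [12, 9, 3, 11, 10, 5, 2, 12, 10, 11] sum 85, len 10
add 5: shortest ending here [9, 3, 11, 10, 5, 2, 12, 10, 11, 5] sum 78, len 10
add 7: shortest ending here [9, 3, 11, 10, 5, 2, 12, 10, 11, 5, 7] sum 85, len 11
Shortest qualifying length: 10.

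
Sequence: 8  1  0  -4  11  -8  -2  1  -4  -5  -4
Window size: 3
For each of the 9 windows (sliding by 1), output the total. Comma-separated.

Sliding a size-3 window across the 11 values:
(8, 1, 0) → sum 9
(1, 0, -4) → sum -3
(0, -4, 11) → sum 7
(-4, 11, -8) → sum -1
(11, -8, -2) → sum 1
(-8, -2, 1) → sum -9
(-2, 1, -4) → sum -5
(1, -4, -5) → sum -8
(-4, -5, -4) → sum -13

9, -3, 7, -1, 1, -9, -5, -8, -13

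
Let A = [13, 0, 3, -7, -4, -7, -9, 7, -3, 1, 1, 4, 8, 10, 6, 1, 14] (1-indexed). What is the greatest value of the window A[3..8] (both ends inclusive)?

Elements at indices 3..8: 3, -7, -4, -7, -9, 7
max(3, -7, -4, -7, -9, 7) = 7

7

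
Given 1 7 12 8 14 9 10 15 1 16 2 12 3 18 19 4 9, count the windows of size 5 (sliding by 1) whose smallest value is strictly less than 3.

(1, 7, 12, 8, 14) → min 1  < 3 ✓
(7, 12, 8, 14, 9) → min 7
(12, 8, 14, 9, 10) → min 8
(8, 14, 9, 10, 15) → min 8
(14, 9, 10, 15, 1) → min 1  < 3 ✓
(9, 10, 15, 1, 16) → min 1  < 3 ✓
(10, 15, 1, 16, 2) → min 1  < 3 ✓
(15, 1, 16, 2, 12) → min 1  < 3 ✓
(1, 16, 2, 12, 3) → min 1  < 3 ✓
(16, 2, 12, 3, 18) → min 2  < 3 ✓
(2, 12, 3, 18, 19) → min 2  < 3 ✓
(12, 3, 18, 19, 4) → min 3
(3, 18, 19, 4, 9) → min 3
8 windows satisfy the condition.

8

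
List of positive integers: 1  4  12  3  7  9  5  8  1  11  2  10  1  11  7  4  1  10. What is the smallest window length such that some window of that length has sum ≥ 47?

Extend right; whenever the sum reaches 47, record the length and shrink from the left:
add 1: running sum 1 < 47
add 4: running sum 5 < 47
add 12: running sum 17 < 47
add 3: running sum 20 < 47
add 7: running sum 27 < 47
add 9: running sum 36 < 47
add 5: running sum 41 < 47
add 8: shortest ending here [4, 12, 3, 7, 9, 5, 8] sum 48, len 7
add 1: shortest ending here [4, 12, 3, 7, 9, 5, 8, 1] sum 49, len 8
add 11: shortest ending here [12, 3, 7, 9, 5, 8, 1, 11] sum 56, len 8
add 2: shortest ending here [12, 3, 7, 9, 5, 8, 1, 11, 2] sum 58, len 9
add 10: shortest ending here [7, 9, 5, 8, 1, 11, 2, 10] sum 53, len 8
add 1: shortest ending here [9, 5, 8, 1, 11, 2, 10, 1] sum 47, len 8
add 11: shortest ending here [5, 8, 1, 11, 2, 10, 1, 11] sum 49, len 8
add 7: shortest ending here [8, 1, 11, 2, 10, 1, 11, 7] sum 51, len 8
add 4: shortest ending here [1, 11, 2, 10, 1, 11, 7, 4] sum 47, len 8
add 1: shortest ending here [11, 2, 10, 1, 11, 7, 4, 1] sum 47, len 8
add 10: shortest ending here [11, 2, 10, 1, 11, 7, 4, 1, 10] sum 57, len 9
Shortest qualifying length: 7.

7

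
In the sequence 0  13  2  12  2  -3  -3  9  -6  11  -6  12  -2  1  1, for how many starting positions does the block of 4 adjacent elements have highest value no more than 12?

(0, 13, 2, 12) → max 13
(13, 2, 12, 2) → max 13
(2, 12, 2, -3) → max 12  ≤ 12 ✓
(12, 2, -3, -3) → max 12  ≤ 12 ✓
(2, -3, -3, 9) → max 9  ≤ 12 ✓
(-3, -3, 9, -6) → max 9  ≤ 12 ✓
(-3, 9, -6, 11) → max 11  ≤ 12 ✓
(9, -6, 11, -6) → max 11  ≤ 12 ✓
(-6, 11, -6, 12) → max 12  ≤ 12 ✓
(11, -6, 12, -2) → max 12  ≤ 12 ✓
(-6, 12, -2, 1) → max 12  ≤ 12 ✓
(12, -2, 1, 1) → max 12  ≤ 12 ✓
10 windows satisfy the condition.

10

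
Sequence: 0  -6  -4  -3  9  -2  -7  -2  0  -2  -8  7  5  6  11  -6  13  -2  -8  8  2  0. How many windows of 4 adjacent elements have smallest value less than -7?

8

[0, -6, -4, -3] → min -6
[-6, -4, -3, 9] → min -6
[-4, -3, 9, -2] → min -4
[-3, 9, -2, -7] → min -7
[9, -2, -7, -2] → min -7
[-2, -7, -2, 0] → min -7
[-7, -2, 0, -2] → min -7
[-2, 0, -2, -8] → min -8  < -7 ✓
[0, -2, -8, 7] → min -8  < -7 ✓
[-2, -8, 7, 5] → min -8  < -7 ✓
[-8, 7, 5, 6] → min -8  < -7 ✓
[7, 5, 6, 11] → min 5
[5, 6, 11, -6] → min -6
[6, 11, -6, 13] → min -6
[11, -6, 13, -2] → min -6
[-6, 13, -2, -8] → min -8  < -7 ✓
[13, -2, -8, 8] → min -8  < -7 ✓
[-2, -8, 8, 2] → min -8  < -7 ✓
[-8, 8, 2, 0] → min -8  < -7 ✓
8 windows satisfy the condition.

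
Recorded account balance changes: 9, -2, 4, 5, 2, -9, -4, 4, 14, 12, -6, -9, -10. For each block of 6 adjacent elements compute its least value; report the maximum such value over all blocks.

(9, -2, 4, 5, 2, -9) → min -9
(-2, 4, 5, 2, -9, -4) → min -9
(4, 5, 2, -9, -4, 4) → min -9
(5, 2, -9, -4, 4, 14) → min -9
(2, -9, -4, 4, 14, 12) → min -9
(-9, -4, 4, 14, 12, -6) → min -9
(-4, 4, 14, 12, -6, -9) → min -9
(4, 14, 12, -6, -9, -10) → min -10
Maximum of these is -9.

-9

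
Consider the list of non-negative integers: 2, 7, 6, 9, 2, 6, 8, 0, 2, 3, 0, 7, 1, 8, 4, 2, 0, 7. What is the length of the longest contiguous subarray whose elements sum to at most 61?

15

[2] sum 2 len 1
[2, 7] sum 9 len 2
[2, 7, 6] sum 15 len 3
[2, 7, 6, 9] sum 24 len 4
[2, 7, 6, 9, 2] sum 26 len 5
[2, 7, 6, 9, 2, 6] sum 32 len 6
[2, 7, 6, 9, 2, 6, 8] sum 40 len 7
[2, 7, 6, 9, 2, 6, 8, 0] sum 40 len 8
[2, 7, 6, 9, 2, 6, 8, 0, 2] sum 42 len 9
[2, 7, 6, 9, 2, 6, 8, 0, 2, 3] sum 45 len 10
[2, 7, 6, 9, 2, 6, 8, 0, 2, 3, 0] sum 45 len 11
[2, 7, 6, 9, 2, 6, 8, 0, 2, 3, 0, 7] sum 52 len 12
[2, 7, 6, 9, 2, 6, 8, 0, 2, 3, 0, 7, 1] sum 53 len 13
[2, 7, 6, 9, 2, 6, 8, 0, 2, 3, 0, 7, 1, 8] sum 61 len 14
[6, 9, 2, 6, 8, 0, 2, 3, 0, 7, 1, 8, 4] sum 56 len 13
[6, 9, 2, 6, 8, 0, 2, 3, 0, 7, 1, 8, 4, 2] sum 58 len 14
[6, 9, 2, 6, 8, 0, 2, 3, 0, 7, 1, 8, 4, 2, 0] sum 58 len 15
[9, 2, 6, 8, 0, 2, 3, 0, 7, 1, 8, 4, 2, 0, 7] sum 59 len 15
Longest length seen: 15.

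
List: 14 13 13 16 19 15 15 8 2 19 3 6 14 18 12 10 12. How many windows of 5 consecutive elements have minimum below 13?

10

[14, 13, 13, 16, 19] → min 13
[13, 13, 16, 19, 15] → min 13
[13, 16, 19, 15, 15] → min 13
[16, 19, 15, 15, 8] → min 8  < 13 ✓
[19, 15, 15, 8, 2] → min 2  < 13 ✓
[15, 15, 8, 2, 19] → min 2  < 13 ✓
[15, 8, 2, 19, 3] → min 2  < 13 ✓
[8, 2, 19, 3, 6] → min 2  < 13 ✓
[2, 19, 3, 6, 14] → min 2  < 13 ✓
[19, 3, 6, 14, 18] → min 3  < 13 ✓
[3, 6, 14, 18, 12] → min 3  < 13 ✓
[6, 14, 18, 12, 10] → min 6  < 13 ✓
[14, 18, 12, 10, 12] → min 10  < 13 ✓
10 windows satisfy the condition.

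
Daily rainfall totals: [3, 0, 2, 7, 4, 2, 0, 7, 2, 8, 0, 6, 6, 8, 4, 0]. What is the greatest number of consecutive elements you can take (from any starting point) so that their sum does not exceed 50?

13

add 3: [3] sum 3, len 1
add 0: [3, 0] sum 3, len 2
add 2: [3, 0, 2] sum 5, len 3
add 7: [3, 0, 2, 7] sum 12, len 4
add 4: [3, 0, 2, 7, 4] sum 16, len 5
add 2: [3, 0, 2, 7, 4, 2] sum 18, len 6
add 0: [3, 0, 2, 7, 4, 2, 0] sum 18, len 7
add 7: [3, 0, 2, 7, 4, 2, 0, 7] sum 25, len 8
add 2: [3, 0, 2, 7, 4, 2, 0, 7, 2] sum 27, len 9
add 8: [3, 0, 2, 7, 4, 2, 0, 7, 2, 8] sum 35, len 10
add 0: [3, 0, 2, 7, 4, 2, 0, 7, 2, 8, 0] sum 35, len 11
add 6: [3, 0, 2, 7, 4, 2, 0, 7, 2, 8, 0, 6] sum 41, len 12
add 6: [3, 0, 2, 7, 4, 2, 0, 7, 2, 8, 0, 6, 6] sum 47, len 13
add 8: [7, 4, 2, 0, 7, 2, 8, 0, 6, 6, 8] sum 50, len 11
add 4: [4, 2, 0, 7, 2, 8, 0, 6, 6, 8, 4] sum 47, len 11
add 0: [4, 2, 0, 7, 2, 8, 0, 6, 6, 8, 4, 0] sum 47, len 12
Longest length seen: 13.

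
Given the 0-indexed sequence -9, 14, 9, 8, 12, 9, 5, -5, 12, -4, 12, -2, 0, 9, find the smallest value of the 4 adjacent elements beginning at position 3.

5

Elements at indices 3..6: 8, 12, 9, 5
min(8, 12, 9, 5) = 5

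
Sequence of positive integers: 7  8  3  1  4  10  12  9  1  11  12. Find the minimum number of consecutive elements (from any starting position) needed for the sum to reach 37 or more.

add 7: running sum 7 < 37
add 8: running sum 15 < 37
add 3: running sum 18 < 37
add 1: running sum 19 < 37
add 4: running sum 23 < 37
add 10: running sum 33 < 37
add 12: shortest ending here [8, 3, 1, 4, 10, 12] sum 38, len 6
add 9: shortest ending here [3, 1, 4, 10, 12, 9] sum 39, len 6
add 1: shortest ending here [1, 4, 10, 12, 9, 1] sum 37, len 6
add 11: shortest ending here [10, 12, 9, 1, 11] sum 43, len 5
add 12: shortest ending here [12, 9, 1, 11, 12] sum 45, len 5
Shortest qualifying length: 5.

5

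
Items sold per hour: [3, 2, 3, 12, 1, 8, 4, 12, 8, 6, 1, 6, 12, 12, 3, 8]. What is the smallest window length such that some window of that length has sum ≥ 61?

Extend right; whenever the sum reaches 61, record the length and shrink from the left:
add 3: running sum 3 < 61
add 2: running sum 5 < 61
add 3: running sum 8 < 61
add 12: running sum 20 < 61
add 1: running sum 21 < 61
add 8: running sum 29 < 61
add 4: running sum 33 < 61
add 12: running sum 45 < 61
add 8: running sum 53 < 61
add 6: running sum 59 < 61
add 1: running sum 60 < 61
add 6: shortest ending here [3, 12, 1, 8, 4, 12, 8, 6, 1, 6] sum 61, len 10
add 12: shortest ending here [12, 1, 8, 4, 12, 8, 6, 1, 6, 12] sum 70, len 10
add 12: shortest ending here [4, 12, 8, 6, 1, 6, 12, 12] sum 61, len 8
add 3: shortest ending here [4, 12, 8, 6, 1, 6, 12, 12, 3] sum 64, len 9
add 8: shortest ending here [12, 8, 6, 1, 6, 12, 12, 3, 8] sum 68, len 9
Shortest qualifying length: 8.

8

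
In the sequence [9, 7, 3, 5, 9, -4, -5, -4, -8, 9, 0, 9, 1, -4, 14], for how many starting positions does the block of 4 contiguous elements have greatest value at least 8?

11

(9, 7, 3, 5) → max 9  ≥ 8 ✓
(7, 3, 5, 9) → max 9  ≥ 8 ✓
(3, 5, 9, -4) → max 9  ≥ 8 ✓
(5, 9, -4, -5) → max 9  ≥ 8 ✓
(9, -4, -5, -4) → max 9  ≥ 8 ✓
(-4, -5, -4, -8) → max -4
(-5, -4, -8, 9) → max 9  ≥ 8 ✓
(-4, -8, 9, 0) → max 9  ≥ 8 ✓
(-8, 9, 0, 9) → max 9  ≥ 8 ✓
(9, 0, 9, 1) → max 9  ≥ 8 ✓
(0, 9, 1, -4) → max 9  ≥ 8 ✓
(9, 1, -4, 14) → max 14  ≥ 8 ✓
11 windows satisfy the condition.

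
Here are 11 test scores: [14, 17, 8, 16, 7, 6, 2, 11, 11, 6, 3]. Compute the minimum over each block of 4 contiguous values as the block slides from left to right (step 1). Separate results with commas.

(14, 17, 8, 16) → min 8
(17, 8, 16, 7) → min 7
(8, 16, 7, 6) → min 6
(16, 7, 6, 2) → min 2
(7, 6, 2, 11) → min 2
(6, 2, 11, 11) → min 2
(2, 11, 11, 6) → min 2
(11, 11, 6, 3) → min 3

8, 7, 6, 2, 2, 2, 2, 3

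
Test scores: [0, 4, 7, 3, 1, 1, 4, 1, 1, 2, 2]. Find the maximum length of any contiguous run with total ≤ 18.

8

[0] sum 0 len 1
[0, 4] sum 4 len 2
[0, 4, 7] sum 11 len 3
[0, 4, 7, 3] sum 14 len 4
[0, 4, 7, 3, 1] sum 15 len 5
[0, 4, 7, 3, 1, 1] sum 16 len 6
[7, 3, 1, 1, 4] sum 16 len 5
[7, 3, 1, 1, 4, 1] sum 17 len 6
[7, 3, 1, 1, 4, 1, 1] sum 18 len 7
[3, 1, 1, 4, 1, 1, 2] sum 13 len 7
[3, 1, 1, 4, 1, 1, 2, 2] sum 15 len 8
Longest length seen: 8.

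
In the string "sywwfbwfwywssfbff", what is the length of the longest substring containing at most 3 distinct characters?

[s] 1 distinct, len 1
[s, y] 2 distinct, len 2
[s, y, w] 3 distinct, len 3
[s, y, w, w] 3 distinct, len 4
[y, w, w, f] 3 distinct, len 4
[w, w, f, b] 3 distinct, len 4
[w, w, f, b, w] 3 distinct, len 5
[w, w, f, b, w, f] 3 distinct, len 6
[w, w, f, b, w, f, w] 3 distinct, len 7
[w, f, w, y] 3 distinct, len 4
[w, f, w, y, w] 3 distinct, len 5
[w, y, w, s] 3 distinct, len 4
[w, y, w, s, s] 3 distinct, len 5
[w, s, s, f] 3 distinct, len 4
[s, s, f, b] 3 distinct, len 4
[s, s, f, b, f] 3 distinct, len 5
[s, s, f, b, f, f] 3 distinct, len 6
Longest length with ≤3 distinct: 7.

7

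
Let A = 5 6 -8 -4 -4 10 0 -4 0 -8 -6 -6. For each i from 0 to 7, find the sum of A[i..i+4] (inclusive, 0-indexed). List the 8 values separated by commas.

5 6 -8 -4 -4 → sum -5
6 -8 -4 -4 10 → sum 0
-8 -4 -4 10 0 → sum -6
-4 -4 10 0 -4 → sum -2
-4 10 0 -4 0 → sum 2
10 0 -4 0 -8 → sum -2
0 -4 0 -8 -6 → sum -18
-4 0 -8 -6 -6 → sum -24

-5, 0, -6, -2, 2, -2, -18, -24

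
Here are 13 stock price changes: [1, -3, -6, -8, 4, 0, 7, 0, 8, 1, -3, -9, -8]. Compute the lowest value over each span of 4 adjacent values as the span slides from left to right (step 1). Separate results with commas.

[1, -3, -6, -8] → min -8
[-3, -6, -8, 4] → min -8
[-6, -8, 4, 0] → min -8
[-8, 4, 0, 7] → min -8
[4, 0, 7, 0] → min 0
[0, 7, 0, 8] → min 0
[7, 0, 8, 1] → min 0
[0, 8, 1, -3] → min -3
[8, 1, -3, -9] → min -9
[1, -3, -9, -8] → min -9

-8, -8, -8, -8, 0, 0, 0, -3, -9, -9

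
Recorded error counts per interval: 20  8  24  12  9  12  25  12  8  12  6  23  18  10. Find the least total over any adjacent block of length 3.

20 8 24 → sum 52
8 24 12 → sum 44
24 12 9 → sum 45
12 9 12 → sum 33
9 12 25 → sum 46
12 25 12 → sum 49
25 12 8 → sum 45
12 8 12 → sum 32
8 12 6 → sum 26
12 6 23 → sum 41
6 23 18 → sum 47
23 18 10 → sum 51
Least of these is 26.

26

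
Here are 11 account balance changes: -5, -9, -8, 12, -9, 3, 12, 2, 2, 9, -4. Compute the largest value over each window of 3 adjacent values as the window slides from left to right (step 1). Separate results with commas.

(-5, -9, -8) → max -5
(-9, -8, 12) → max 12
(-8, 12, -9) → max 12
(12, -9, 3) → max 12
(-9, 3, 12) → max 12
(3, 12, 2) → max 12
(12, 2, 2) → max 12
(2, 2, 9) → max 9
(2, 9, -4) → max 9

-5, 12, 12, 12, 12, 12, 12, 9, 9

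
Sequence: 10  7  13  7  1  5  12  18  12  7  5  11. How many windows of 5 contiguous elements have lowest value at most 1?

5

(10, 7, 13, 7, 1) → min 1  ≤ 1 ✓
(7, 13, 7, 1, 5) → min 1  ≤ 1 ✓
(13, 7, 1, 5, 12) → min 1  ≤ 1 ✓
(7, 1, 5, 12, 18) → min 1  ≤ 1 ✓
(1, 5, 12, 18, 12) → min 1  ≤ 1 ✓
(5, 12, 18, 12, 7) → min 5
(12, 18, 12, 7, 5) → min 5
(18, 12, 7, 5, 11) → min 5
5 windows satisfy the condition.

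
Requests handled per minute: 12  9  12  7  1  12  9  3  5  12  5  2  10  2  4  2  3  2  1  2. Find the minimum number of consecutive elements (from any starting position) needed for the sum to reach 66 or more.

9

add 12: running sum 12 < 66
add 9: running sum 21 < 66
add 12: running sum 33 < 66
add 7: running sum 40 < 66
add 1: running sum 41 < 66
add 12: running sum 53 < 66
add 9: running sum 62 < 66
add 3: running sum 65 < 66
add 5: shortest ending here [12, 9, 12, 7, 1, 12, 9, 3, 5] sum 70, len 9
add 12: shortest ending here [9, 12, 7, 1, 12, 9, 3, 5, 12] sum 70, len 9
add 5: shortest ending here [12, 7, 1, 12, 9, 3, 5, 12, 5] sum 66, len 9
add 2: shortest ending here [12, 7, 1, 12, 9, 3, 5, 12, 5, 2] sum 68, len 10
add 10: shortest ending here [7, 1, 12, 9, 3, 5, 12, 5, 2, 10] sum 66, len 10
add 2: shortest ending here [7, 1, 12, 9, 3, 5, 12, 5, 2, 10, 2] sum 68, len 11
add 4: shortest ending here [7, 1, 12, 9, 3, 5, 12, 5, 2, 10, 2, 4] sum 72, len 12
add 2: shortest ending here [12, 9, 3, 5, 12, 5, 2, 10, 2, 4, 2] sum 66, len 11
add 3: shortest ending here [12, 9, 3, 5, 12, 5, 2, 10, 2, 4, 2, 3] sum 69, len 12
add 2: shortest ending here [12, 9, 3, 5, 12, 5, 2, 10, 2, 4, 2, 3, 2] sum 71, len 13
add 1: shortest ending here [12, 9, 3, 5, 12, 5, 2, 10, 2, 4, 2, 3, 2, 1] sum 72, len 14
add 2: shortest ending here [12, 9, 3, 5, 12, 5, 2, 10, 2, 4, 2, 3, 2, 1, 2] sum 74, len 15
Shortest qualifying length: 9.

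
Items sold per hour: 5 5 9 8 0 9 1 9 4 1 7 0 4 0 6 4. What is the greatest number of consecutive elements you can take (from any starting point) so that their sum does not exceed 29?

[5] sum 5 len 1
[5, 5] sum 10 len 2
[5, 5, 9] sum 19 len 3
[5, 5, 9, 8] sum 27 len 4
[5, 5, 9, 8, 0] sum 27 len 5
[9, 8, 0, 9] sum 26 len 4
[9, 8, 0, 9, 1] sum 27 len 5
[8, 0, 9, 1, 9] sum 27 len 5
[0, 9, 1, 9, 4] sum 23 len 5
[0, 9, 1, 9, 4, 1] sum 24 len 6
[1, 9, 4, 1, 7] sum 22 len 5
[1, 9, 4, 1, 7, 0] sum 22 len 6
[1, 9, 4, 1, 7, 0, 4] sum 26 len 7
[1, 9, 4, 1, 7, 0, 4, 0] sum 26 len 8
[4, 1, 7, 0, 4, 0, 6] sum 22 len 7
[4, 1, 7, 0, 4, 0, 6, 4] sum 26 len 8
Longest length seen: 8.

8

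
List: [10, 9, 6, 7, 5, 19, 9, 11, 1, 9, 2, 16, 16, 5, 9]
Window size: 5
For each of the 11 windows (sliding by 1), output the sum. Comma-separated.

37, 46, 46, 51, 45, 49, 32, 39, 44, 48, 48

Sliding a size-5 window across the 15 values:
(10, 9, 6, 7, 5) → sum 37
(9, 6, 7, 5, 19) → sum 46
(6, 7, 5, 19, 9) → sum 46
(7, 5, 19, 9, 11) → sum 51
(5, 19, 9, 11, 1) → sum 45
(19, 9, 11, 1, 9) → sum 49
(9, 11, 1, 9, 2) → sum 32
(11, 1, 9, 2, 16) → sum 39
(1, 9, 2, 16, 16) → sum 44
(9, 2, 16, 16, 5) → sum 48
(2, 16, 16, 5, 9) → sum 48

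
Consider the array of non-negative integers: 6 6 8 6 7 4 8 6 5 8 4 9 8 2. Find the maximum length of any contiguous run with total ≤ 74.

11

Extend to the right; shrink from the left whenever the sum exceeds 74:
[6] sum 6 len 1
[6, 6] sum 12 len 2
[6, 6, 8] sum 20 len 3
[6, 6, 8, 6] sum 26 len 4
[6, 6, 8, 6, 7] sum 33 len 5
[6, 6, 8, 6, 7, 4] sum 37 len 6
[6, 6, 8, 6, 7, 4, 8] sum 45 len 7
[6, 6, 8, 6, 7, 4, 8, 6] sum 51 len 8
[6, 6, 8, 6, 7, 4, 8, 6, 5] sum 56 len 9
[6, 6, 8, 6, 7, 4, 8, 6, 5, 8] sum 64 len 10
[6, 6, 8, 6, 7, 4, 8, 6, 5, 8, 4] sum 68 len 11
[6, 8, 6, 7, 4, 8, 6, 5, 8, 4, 9] sum 71 len 11
[8, 6, 7, 4, 8, 6, 5, 8, 4, 9, 8] sum 73 len 11
[6, 7, 4, 8, 6, 5, 8, 4, 9, 8, 2] sum 67 len 11
Longest length seen: 11.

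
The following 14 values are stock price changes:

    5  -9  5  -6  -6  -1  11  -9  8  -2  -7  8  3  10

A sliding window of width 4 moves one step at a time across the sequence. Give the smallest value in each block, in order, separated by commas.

Sliding a size-4 window across the 14 values:
[5, -9, 5, -6] → min -9
[-9, 5, -6, -6] → min -9
[5, -6, -6, -1] → min -6
[-6, -6, -1, 11] → min -6
[-6, -1, 11, -9] → min -9
[-1, 11, -9, 8] → min -9
[11, -9, 8, -2] → min -9
[-9, 8, -2, -7] → min -9
[8, -2, -7, 8] → min -7
[-2, -7, 8, 3] → min -7
[-7, 8, 3, 10] → min -7

-9, -9, -6, -6, -9, -9, -9, -9, -7, -7, -7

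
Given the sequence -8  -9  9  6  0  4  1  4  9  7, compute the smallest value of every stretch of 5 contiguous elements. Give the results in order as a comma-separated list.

[-8, -9, 9, 6, 0] → min -9
[-9, 9, 6, 0, 4] → min -9
[9, 6, 0, 4, 1] → min 0
[6, 0, 4, 1, 4] → min 0
[0, 4, 1, 4, 9] → min 0
[4, 1, 4, 9, 7] → min 1

-9, -9, 0, 0, 0, 1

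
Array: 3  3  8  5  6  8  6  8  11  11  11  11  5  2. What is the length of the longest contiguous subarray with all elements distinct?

4

[3] len 1
[3] len 1
[3, 8] len 2
[3, 8, 5] len 3
[3, 8, 5, 6] len 4
[5, 6, 8] len 3
[8, 6] len 2
[6, 8] len 2
[6, 8, 11] len 3
[11] len 1
[11] len 1
[11] len 1
[11, 5] len 2
[11, 5, 2] len 3
Longest all-distinct length: 4.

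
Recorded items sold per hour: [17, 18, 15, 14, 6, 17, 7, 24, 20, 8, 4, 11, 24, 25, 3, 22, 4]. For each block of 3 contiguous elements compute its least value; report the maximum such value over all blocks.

17 18 15 → min 15
18 15 14 → min 14
15 14 6 → min 6
14 6 17 → min 6
6 17 7 → min 6
17 7 24 → min 7
7 24 20 → min 7
24 20 8 → min 8
20 8 4 → min 4
8 4 11 → min 4
4 11 24 → min 4
11 24 25 → min 11
24 25 3 → min 3
25 3 22 → min 3
3 22 4 → min 3
Maximum of these is 15.

15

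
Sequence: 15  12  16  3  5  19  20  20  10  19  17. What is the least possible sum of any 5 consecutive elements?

Window sums for each of the 7 positions:
(15, 12, 16, 3, 5) → sum 51
(12, 16, 3, 5, 19) → sum 55
(16, 3, 5, 19, 20) → sum 63
(3, 5, 19, 20, 20) → sum 67
(5, 19, 20, 20, 10) → sum 74
(19, 20, 20, 10, 19) → sum 88
(20, 20, 10, 19, 17) → sum 86
Least of these is 51.

51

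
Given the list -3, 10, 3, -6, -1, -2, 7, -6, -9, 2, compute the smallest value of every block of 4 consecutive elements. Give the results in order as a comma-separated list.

(-3, 10, 3, -6) → min -6
(10, 3, -6, -1) → min -6
(3, -6, -1, -2) → min -6
(-6, -1, -2, 7) → min -6
(-1, -2, 7, -6) → min -6
(-2, 7, -6, -9) → min -9
(7, -6, -9, 2) → min -9

-6, -6, -6, -6, -6, -9, -9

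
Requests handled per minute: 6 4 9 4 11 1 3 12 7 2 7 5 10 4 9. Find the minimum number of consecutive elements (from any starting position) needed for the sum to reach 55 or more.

Extend right; whenever the sum reaches 55, record the length and shrink from the left:
add 6: running sum 6 < 55
add 4: running sum 10 < 55
add 9: running sum 19 < 55
add 4: running sum 23 < 55
add 11: running sum 34 < 55
add 1: running sum 35 < 55
add 3: running sum 38 < 55
add 12: running sum 50 < 55
add 7: shortest ending here [6, 4, 9, 4, 11, 1, 3, 12, 7] sum 57, len 9
add 2: shortest ending here [6, 4, 9, 4, 11, 1, 3, 12, 7, 2] sum 59, len 10
add 7: shortest ending here [9, 4, 11, 1, 3, 12, 7, 2, 7] sum 56, len 9
add 5: shortest ending here [9, 4, 11, 1, 3, 12, 7, 2, 7, 5] sum 61, len 10
add 10: shortest ending here [11, 1, 3, 12, 7, 2, 7, 5, 10] sum 58, len 9
add 4: shortest ending here [11, 1, 3, 12, 7, 2, 7, 5, 10, 4] sum 62, len 10
add 9: shortest ending here [12, 7, 2, 7, 5, 10, 4, 9] sum 56, len 8
Shortest qualifying length: 8.

8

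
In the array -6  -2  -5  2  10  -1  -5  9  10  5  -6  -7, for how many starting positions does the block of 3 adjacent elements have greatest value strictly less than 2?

[-6, -2, -5] → max -2  < 2 ✓
[-2, -5, 2] → max 2
[-5, 2, 10] → max 10
[2, 10, -1] → max 10
[10, -1, -5] → max 10
[-1, -5, 9] → max 9
[-5, 9, 10] → max 10
[9, 10, 5] → max 10
[10, 5, -6] → max 10
[5, -6, -7] → max 5
1 window satisfy the condition.

1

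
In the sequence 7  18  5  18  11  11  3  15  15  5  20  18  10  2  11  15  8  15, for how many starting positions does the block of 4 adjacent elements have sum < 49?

[7, 18, 5, 18] → sum 48  < 49 ✓
[18, 5, 18, 11] → sum 52
[5, 18, 11, 11] → sum 45  < 49 ✓
[18, 11, 11, 3] → sum 43  < 49 ✓
[11, 11, 3, 15] → sum 40  < 49 ✓
[11, 3, 15, 15] → sum 44  < 49 ✓
[3, 15, 15, 5] → sum 38  < 49 ✓
[15, 15, 5, 20] → sum 55
[15, 5, 20, 18] → sum 58
[5, 20, 18, 10] → sum 53
[20, 18, 10, 2] → sum 50
[18, 10, 2, 11] → sum 41  < 49 ✓
[10, 2, 11, 15] → sum 38  < 49 ✓
[2, 11, 15, 8] → sum 36  < 49 ✓
[11, 15, 8, 15] → sum 49
9 windows satisfy the condition.

9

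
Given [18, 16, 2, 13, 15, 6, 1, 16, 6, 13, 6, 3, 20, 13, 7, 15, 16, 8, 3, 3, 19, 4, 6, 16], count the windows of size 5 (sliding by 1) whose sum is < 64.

[18, 16, 2, 13, 15] → sum 64
[16, 2, 13, 15, 6] → sum 52  < 64 ✓
[2, 13, 15, 6, 1] → sum 37  < 64 ✓
[13, 15, 6, 1, 16] → sum 51  < 64 ✓
[15, 6, 1, 16, 6] → sum 44  < 64 ✓
[6, 1, 16, 6, 13] → sum 42  < 64 ✓
[1, 16, 6, 13, 6] → sum 42  < 64 ✓
[16, 6, 13, 6, 3] → sum 44  < 64 ✓
[6, 13, 6, 3, 20] → sum 48  < 64 ✓
[13, 6, 3, 20, 13] → sum 55  < 64 ✓
[6, 3, 20, 13, 7] → sum 49  < 64 ✓
[3, 20, 13, 7, 15] → sum 58  < 64 ✓
[20, 13, 7, 15, 16] → sum 71
[13, 7, 15, 16, 8] → sum 59  < 64 ✓
[7, 15, 16, 8, 3] → sum 49  < 64 ✓
[15, 16, 8, 3, 3] → sum 45  < 64 ✓
[16, 8, 3, 3, 19] → sum 49  < 64 ✓
[8, 3, 3, 19, 4] → sum 37  < 64 ✓
[3, 3, 19, 4, 6] → sum 35  < 64 ✓
[3, 19, 4, 6, 16] → sum 48  < 64 ✓
18 windows satisfy the condition.

18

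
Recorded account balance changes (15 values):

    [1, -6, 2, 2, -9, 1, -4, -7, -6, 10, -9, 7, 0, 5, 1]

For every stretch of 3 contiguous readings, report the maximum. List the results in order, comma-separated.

(1, -6, 2) → max 2
(-6, 2, 2) → max 2
(2, 2, -9) → max 2
(2, -9, 1) → max 2
(-9, 1, -4) → max 1
(1, -4, -7) → max 1
(-4, -7, -6) → max -4
(-7, -6, 10) → max 10
(-6, 10, -9) → max 10
(10, -9, 7) → max 10
(-9, 7, 0) → max 7
(7, 0, 5) → max 7
(0, 5, 1) → max 5

2, 2, 2, 2, 1, 1, -4, 10, 10, 10, 7, 7, 5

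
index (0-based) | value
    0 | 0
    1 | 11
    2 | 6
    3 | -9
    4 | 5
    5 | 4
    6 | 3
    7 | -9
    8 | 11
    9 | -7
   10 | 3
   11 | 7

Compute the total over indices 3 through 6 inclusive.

Elements at indices 3..6: -9, 5, 4, 3
sum(-9, 5, 4, 3) = 3

3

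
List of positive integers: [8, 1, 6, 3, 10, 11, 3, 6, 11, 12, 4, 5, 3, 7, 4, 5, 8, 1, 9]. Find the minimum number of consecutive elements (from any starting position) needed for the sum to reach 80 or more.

12

add 8: running sum 8 < 80
add 1: running sum 9 < 80
add 6: running sum 15 < 80
add 3: running sum 18 < 80
add 10: running sum 28 < 80
add 11: running sum 39 < 80
add 3: running sum 42 < 80
add 6: running sum 48 < 80
add 11: running sum 59 < 80
add 12: running sum 71 < 80
add 4: running sum 75 < 80
end 11: [8, 1, 6, 3, 10, 11, 3, 6, 11, 12, 4, 5] sum 80, len 12
end 12: [8, 1, 6, 3, 10, 11, 3, 6, 11, 12, 4, 5, 3] sum 83, len 13
end 13: [6, 3, 10, 11, 3, 6, 11, 12, 4, 5, 3, 7] sum 81, len 12
end 14: [6, 3, 10, 11, 3, 6, 11, 12, 4, 5, 3, 7, 4] sum 85, len 13
end 15: [10, 11, 3, 6, 11, 12, 4, 5, 3, 7, 4, 5] sum 81, len 12
end 16: [10, 11, 3, 6, 11, 12, 4, 5, 3, 7, 4, 5, 8] sum 89, len 13
end 17: [11, 3, 6, 11, 12, 4, 5, 3, 7, 4, 5, 8, 1] sum 80, len 13
end 18: [11, 3, 6, 11, 12, 4, 5, 3, 7, 4, 5, 8, 1, 9] sum 89, len 14
Shortest qualifying length: 12.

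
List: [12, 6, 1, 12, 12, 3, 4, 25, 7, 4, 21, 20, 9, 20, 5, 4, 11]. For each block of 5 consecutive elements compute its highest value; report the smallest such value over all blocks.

Window maxs for each of the 13 positions:
(12, 6, 1, 12, 12) → max 12
(6, 1, 12, 12, 3) → max 12
(1, 12, 12, 3, 4) → max 12
(12, 12, 3, 4, 25) → max 25
(12, 3, 4, 25, 7) → max 25
(3, 4, 25, 7, 4) → max 25
(4, 25, 7, 4, 21) → max 25
(25, 7, 4, 21, 20) → max 25
(7, 4, 21, 20, 9) → max 21
(4, 21, 20, 9, 20) → max 21
(21, 20, 9, 20, 5) → max 21
(20, 9, 20, 5, 4) → max 20
(9, 20, 5, 4, 11) → max 20
Smallest of these is 12.

12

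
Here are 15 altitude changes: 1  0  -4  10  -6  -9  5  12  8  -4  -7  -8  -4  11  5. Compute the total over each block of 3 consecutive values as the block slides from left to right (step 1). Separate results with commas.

1 0 -4 → sum -3
0 -4 10 → sum 6
-4 10 -6 → sum 0
10 -6 -9 → sum -5
-6 -9 5 → sum -10
-9 5 12 → sum 8
5 12 8 → sum 25
12 8 -4 → sum 16
8 -4 -7 → sum -3
-4 -7 -8 → sum -19
-7 -8 -4 → sum -19
-8 -4 11 → sum -1
-4 11 5 → sum 12

-3, 6, 0, -5, -10, 8, 25, 16, -3, -19, -19, -1, 12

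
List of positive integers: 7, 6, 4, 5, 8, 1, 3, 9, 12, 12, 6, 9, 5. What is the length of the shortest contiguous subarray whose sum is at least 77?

add 7: running sum 7 < 77
add 6: running sum 13 < 77
add 4: running sum 17 < 77
add 5: running sum 22 < 77
add 8: running sum 30 < 77
add 1: running sum 31 < 77
add 3: running sum 34 < 77
add 9: running sum 43 < 77
add 12: running sum 55 < 77
add 12: running sum 67 < 77
add 6: running sum 73 < 77
add 9: shortest ending here [7, 6, 4, 5, 8, 1, 3, 9, 12, 12, 6, 9] sum 82, len 12
add 5: shortest ending here [6, 4, 5, 8, 1, 3, 9, 12, 12, 6, 9, 5] sum 80, len 12
Shortest qualifying length: 12.

12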